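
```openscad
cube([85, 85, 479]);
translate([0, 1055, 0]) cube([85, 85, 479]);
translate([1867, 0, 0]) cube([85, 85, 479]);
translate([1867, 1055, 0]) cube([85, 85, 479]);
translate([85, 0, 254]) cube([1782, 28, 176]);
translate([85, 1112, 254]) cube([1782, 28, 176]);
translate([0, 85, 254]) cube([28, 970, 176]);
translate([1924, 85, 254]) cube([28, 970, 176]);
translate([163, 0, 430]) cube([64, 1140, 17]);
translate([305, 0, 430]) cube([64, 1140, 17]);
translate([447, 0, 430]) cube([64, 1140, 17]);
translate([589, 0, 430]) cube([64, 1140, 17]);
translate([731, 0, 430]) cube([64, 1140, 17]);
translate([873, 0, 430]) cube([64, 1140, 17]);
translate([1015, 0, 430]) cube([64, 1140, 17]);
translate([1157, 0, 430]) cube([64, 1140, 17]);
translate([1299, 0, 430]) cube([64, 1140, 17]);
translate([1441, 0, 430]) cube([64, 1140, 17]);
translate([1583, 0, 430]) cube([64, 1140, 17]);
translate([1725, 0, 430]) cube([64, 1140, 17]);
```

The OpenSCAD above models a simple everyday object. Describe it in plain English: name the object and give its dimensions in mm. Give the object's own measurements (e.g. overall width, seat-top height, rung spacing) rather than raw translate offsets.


A bed frame 1952 mm long (x) by 1140 mm wide (y). Four 85×85 mm corner posts, 479 mm tall, at the corners of the footprint. Four rails of 28 mm thickness and 176 mm height run between adjacent posts with their undersides at z = 254 mm, their outer faces flush with the outside of the frame (the two x-running rails run between the posts' inner faces; the two y-running rails run between the posts' inner faces). 12 slats, each 64 mm wide (x) and 17 mm thick, lie across the top of the two x-running rails, running the full 1140 mm width of the frame in y; along x they sit between the end posts with a 78 mm gap after the −x posts and between neighbouring slats and before the +x posts.


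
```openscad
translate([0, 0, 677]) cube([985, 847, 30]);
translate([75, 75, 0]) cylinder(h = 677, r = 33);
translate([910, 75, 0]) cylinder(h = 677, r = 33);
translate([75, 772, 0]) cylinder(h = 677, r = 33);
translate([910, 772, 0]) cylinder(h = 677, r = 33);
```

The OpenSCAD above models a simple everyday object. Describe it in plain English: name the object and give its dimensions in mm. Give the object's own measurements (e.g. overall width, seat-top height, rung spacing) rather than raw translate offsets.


A table: top 985 mm (x) × 847 mm (y), 30 mm thick, upper face at z = 707 mm, on four round legs of 66 mm diameter, each leg's bounding box inset 42 mm from the nearest pair of top edges from z = 0 to the bottom of the top.


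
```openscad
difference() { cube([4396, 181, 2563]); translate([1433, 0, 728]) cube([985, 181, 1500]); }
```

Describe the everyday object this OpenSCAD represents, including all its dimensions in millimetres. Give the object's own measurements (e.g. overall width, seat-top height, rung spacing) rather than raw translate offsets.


A wall 4396 mm long (x), 181 mm thick (y), 2563 mm tall, with a rectangular window opening cut through it. The opening is 985 mm wide and 1500 mm tall; its sill is at z = 728 mm and its near (−x) edge is 1433 mm from the wall's −x end. The opening passes through the full wall thickness.


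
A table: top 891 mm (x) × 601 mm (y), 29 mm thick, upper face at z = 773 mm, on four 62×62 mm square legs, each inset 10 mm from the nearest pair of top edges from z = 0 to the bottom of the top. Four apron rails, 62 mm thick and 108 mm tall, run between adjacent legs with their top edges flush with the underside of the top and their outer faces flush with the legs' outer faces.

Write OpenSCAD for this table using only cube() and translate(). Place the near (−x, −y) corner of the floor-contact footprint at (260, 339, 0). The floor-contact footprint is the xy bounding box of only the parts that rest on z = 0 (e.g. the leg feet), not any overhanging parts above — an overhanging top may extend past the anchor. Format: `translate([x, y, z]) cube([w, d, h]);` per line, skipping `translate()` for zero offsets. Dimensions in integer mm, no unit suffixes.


translate([250, 329, 744]) cube([891, 601, 29]);
translate([260, 339, 0]) cube([62, 62, 744]);
translate([1069, 339, 0]) cube([62, 62, 744]);
translate([260, 858, 0]) cube([62, 62, 744]);
translate([1069, 858, 0]) cube([62, 62, 744]);
translate([322, 339, 636]) cube([747, 62, 108]);
translate([322, 858, 636]) cube([747, 62, 108]);
translate([260, 401, 636]) cube([62, 457, 108]);
translate([1069, 401, 636]) cube([62, 457, 108]);


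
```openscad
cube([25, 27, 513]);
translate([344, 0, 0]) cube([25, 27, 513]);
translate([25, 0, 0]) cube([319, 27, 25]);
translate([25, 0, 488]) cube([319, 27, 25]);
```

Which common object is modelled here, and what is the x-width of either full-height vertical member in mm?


A picture frame. The border width is 25 mm.

Four thin pieces enclosing a rectangular opening — a picture frame. The two full-height stiles are 513 mm tall; the top rail sits at z = 488 and is 25 mm tall, so the border above the opening is 513 − 488 = 25 mm, matching the stile x-width.


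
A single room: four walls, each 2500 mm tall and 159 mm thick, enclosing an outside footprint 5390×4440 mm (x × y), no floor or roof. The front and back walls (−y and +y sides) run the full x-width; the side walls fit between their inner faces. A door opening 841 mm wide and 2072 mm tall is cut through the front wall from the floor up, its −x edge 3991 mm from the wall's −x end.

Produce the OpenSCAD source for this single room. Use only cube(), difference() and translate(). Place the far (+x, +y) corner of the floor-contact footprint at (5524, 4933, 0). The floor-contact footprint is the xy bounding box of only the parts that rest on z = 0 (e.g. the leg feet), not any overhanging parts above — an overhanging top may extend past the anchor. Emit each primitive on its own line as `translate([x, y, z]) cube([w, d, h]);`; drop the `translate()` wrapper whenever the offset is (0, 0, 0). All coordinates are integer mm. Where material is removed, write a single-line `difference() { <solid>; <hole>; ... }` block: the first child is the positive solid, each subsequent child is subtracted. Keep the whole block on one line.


difference() { translate([134, 493, 0]) cube([5390, 159, 2500]); translate([4125, 493, 0]) cube([841, 159, 2072]); }
translate([134, 4774, 0]) cube([5390, 159, 2500]);
translate([134, 652, 0]) cube([159, 4122, 2500]);
translate([5365, 652, 0]) cube([159, 4122, 2500]);


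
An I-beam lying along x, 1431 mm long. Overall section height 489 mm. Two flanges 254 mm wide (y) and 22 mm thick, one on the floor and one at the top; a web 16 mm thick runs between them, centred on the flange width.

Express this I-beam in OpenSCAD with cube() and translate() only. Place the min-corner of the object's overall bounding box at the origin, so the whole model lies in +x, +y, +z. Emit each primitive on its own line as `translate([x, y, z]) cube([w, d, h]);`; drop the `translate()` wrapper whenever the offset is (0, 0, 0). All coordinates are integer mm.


cube([1431, 254, 22]);
translate([0, 119, 22]) cube([1431, 16, 445]);
translate([0, 0, 467]) cube([1431, 254, 22]);


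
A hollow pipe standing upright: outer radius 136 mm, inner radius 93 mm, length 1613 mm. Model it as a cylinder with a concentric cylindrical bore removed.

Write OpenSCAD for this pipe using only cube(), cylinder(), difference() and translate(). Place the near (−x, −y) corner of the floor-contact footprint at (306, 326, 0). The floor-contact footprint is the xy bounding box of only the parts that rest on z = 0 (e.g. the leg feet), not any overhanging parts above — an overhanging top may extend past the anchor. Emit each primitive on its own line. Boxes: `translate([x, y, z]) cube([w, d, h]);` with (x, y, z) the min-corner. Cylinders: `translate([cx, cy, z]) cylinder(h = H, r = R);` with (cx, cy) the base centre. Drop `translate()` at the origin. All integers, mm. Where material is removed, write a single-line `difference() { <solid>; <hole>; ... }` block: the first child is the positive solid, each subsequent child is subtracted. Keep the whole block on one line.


difference() { translate([442, 462, 0]) cylinder(h = 1613, r = 136); translate([442, 462, 0]) cylinder(h = 1613, r = 93); }


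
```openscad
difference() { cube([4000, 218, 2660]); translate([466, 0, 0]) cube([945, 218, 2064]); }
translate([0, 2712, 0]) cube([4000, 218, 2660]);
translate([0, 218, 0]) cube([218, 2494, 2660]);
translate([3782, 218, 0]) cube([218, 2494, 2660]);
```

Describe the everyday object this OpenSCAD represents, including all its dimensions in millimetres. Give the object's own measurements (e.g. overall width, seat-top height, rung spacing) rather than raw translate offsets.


A single room: four walls, each 2660 mm tall and 218 mm thick, enclosing an outside footprint 4000×2930 mm (x × y), no floor or roof. The front and back walls (−y and +y sides) run the full x-width; the side walls fit between their inner faces. A door opening 945 mm wide and 2064 mm tall is cut through the front wall from the floor up, its −x edge 466 mm from the wall's −x end.


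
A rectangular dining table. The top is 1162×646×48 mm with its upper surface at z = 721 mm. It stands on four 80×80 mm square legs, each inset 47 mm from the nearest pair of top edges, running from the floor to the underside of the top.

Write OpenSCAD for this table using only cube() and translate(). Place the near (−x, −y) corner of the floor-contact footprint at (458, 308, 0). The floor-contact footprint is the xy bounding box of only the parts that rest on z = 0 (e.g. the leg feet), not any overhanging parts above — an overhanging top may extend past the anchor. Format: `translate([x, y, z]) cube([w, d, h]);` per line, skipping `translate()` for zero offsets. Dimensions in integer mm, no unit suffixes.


// leg_h = 721 - 48 = 673
translate([411, 261, 673]) cube([1162, 646, 48]);
translate([458, 308, 0]) cube([80, 80, 673]);
translate([1446, 308, 0]) cube([80, 80, 673]);
translate([458, 780, 0]) cube([80, 80, 673]);
translate([1446, 780, 0]) cube([80, 80, 673]);


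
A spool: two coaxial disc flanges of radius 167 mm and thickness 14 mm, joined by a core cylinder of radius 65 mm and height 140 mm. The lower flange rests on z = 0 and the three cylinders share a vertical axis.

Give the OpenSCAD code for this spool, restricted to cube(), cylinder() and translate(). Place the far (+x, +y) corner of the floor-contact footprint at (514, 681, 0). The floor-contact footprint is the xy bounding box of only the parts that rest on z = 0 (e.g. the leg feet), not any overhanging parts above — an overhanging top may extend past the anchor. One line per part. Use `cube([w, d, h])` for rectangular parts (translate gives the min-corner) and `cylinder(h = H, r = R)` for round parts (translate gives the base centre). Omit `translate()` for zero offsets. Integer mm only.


translate([347, 514, 0]) cylinder(h = 14, r = 167);
translate([347, 514, 14]) cylinder(h = 140, r = 65);
translate([347, 514, 154]) cylinder(h = 14, r = 167);


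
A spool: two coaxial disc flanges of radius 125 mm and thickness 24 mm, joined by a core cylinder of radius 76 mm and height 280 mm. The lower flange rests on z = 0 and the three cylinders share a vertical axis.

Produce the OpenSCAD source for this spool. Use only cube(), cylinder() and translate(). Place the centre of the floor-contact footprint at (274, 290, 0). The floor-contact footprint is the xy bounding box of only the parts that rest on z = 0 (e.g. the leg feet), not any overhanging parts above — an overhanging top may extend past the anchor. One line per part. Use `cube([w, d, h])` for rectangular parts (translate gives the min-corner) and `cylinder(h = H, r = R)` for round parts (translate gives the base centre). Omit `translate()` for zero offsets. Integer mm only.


translate([274, 290, 0]) cylinder(h = 24, r = 125);
translate([274, 290, 24]) cylinder(h = 280, r = 76);
translate([274, 290, 304]) cylinder(h = 24, r = 125);


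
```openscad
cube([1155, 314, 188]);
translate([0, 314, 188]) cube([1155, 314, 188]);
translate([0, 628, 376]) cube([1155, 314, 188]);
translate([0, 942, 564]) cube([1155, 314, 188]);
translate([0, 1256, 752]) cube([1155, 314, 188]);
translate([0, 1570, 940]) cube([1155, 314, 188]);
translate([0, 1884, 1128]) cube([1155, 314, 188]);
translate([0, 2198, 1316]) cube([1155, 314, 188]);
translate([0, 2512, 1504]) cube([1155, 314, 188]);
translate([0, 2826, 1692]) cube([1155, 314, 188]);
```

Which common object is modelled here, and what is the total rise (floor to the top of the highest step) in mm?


A staircase. The total rise is 1880 mm.

10 identical blocks, each offset up and back from the previous — a staircase. Each step is 188 mm tall and there are 10 of them, so the total rise is 10 × 188 = 1880 mm.


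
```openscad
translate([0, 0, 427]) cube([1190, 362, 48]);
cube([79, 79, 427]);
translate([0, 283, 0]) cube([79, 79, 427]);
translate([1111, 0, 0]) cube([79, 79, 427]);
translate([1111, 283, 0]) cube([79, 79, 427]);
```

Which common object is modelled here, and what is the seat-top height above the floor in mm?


A bench. The seat-top height is 475 mm.

A long slab on four corner posts — a bench. The slab sits at z = 427 with thickness 48, so the top is 427 + 48 = 475 mm.


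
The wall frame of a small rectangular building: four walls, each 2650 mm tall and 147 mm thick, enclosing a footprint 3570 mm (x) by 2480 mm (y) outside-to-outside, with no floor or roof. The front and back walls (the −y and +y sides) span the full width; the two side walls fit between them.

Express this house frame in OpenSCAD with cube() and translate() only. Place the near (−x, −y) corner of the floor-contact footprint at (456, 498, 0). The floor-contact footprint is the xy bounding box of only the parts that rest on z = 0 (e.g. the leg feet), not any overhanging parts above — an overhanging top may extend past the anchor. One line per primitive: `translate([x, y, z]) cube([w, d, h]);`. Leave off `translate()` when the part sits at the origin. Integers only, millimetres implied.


translate([456, 498, 0]) cube([3570, 147, 2650]);
translate([456, 2831, 0]) cube([3570, 147, 2650]);
translate([456, 645, 0]) cube([147, 2186, 2650]);
translate([3879, 645, 0]) cube([147, 2186, 2650]);


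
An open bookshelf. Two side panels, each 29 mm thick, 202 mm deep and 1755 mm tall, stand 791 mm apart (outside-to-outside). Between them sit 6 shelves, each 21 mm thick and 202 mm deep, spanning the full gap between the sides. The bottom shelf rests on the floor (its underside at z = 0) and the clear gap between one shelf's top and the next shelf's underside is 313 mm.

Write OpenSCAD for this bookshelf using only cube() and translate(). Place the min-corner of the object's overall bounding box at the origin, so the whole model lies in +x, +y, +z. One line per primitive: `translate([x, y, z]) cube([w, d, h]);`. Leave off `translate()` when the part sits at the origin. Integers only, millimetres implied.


cube([29, 202, 1755]);
translate([762, 0, 0]) cube([29, 202, 1755]);
translate([29, 0, 0]) cube([733, 202, 21]);
translate([29, 0, 334]) cube([733, 202, 21]);
translate([29, 0, 668]) cube([733, 202, 21]);
translate([29, 0, 1002]) cube([733, 202, 21]);
translate([29, 0, 1336]) cube([733, 202, 21]);
translate([29, 0, 1670]) cube([733, 202, 21]);


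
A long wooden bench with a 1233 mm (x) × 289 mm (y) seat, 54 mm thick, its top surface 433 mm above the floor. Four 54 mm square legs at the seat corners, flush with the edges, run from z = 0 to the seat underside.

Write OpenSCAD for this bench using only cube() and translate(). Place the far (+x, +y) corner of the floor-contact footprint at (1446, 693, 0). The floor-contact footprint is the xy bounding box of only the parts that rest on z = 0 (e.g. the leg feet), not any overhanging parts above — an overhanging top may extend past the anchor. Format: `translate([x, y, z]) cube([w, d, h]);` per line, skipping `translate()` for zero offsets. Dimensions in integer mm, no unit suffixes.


translate([213, 404, 379]) cube([1233, 289, 54]);
translate([213, 404, 0]) cube([54, 54, 379]);
translate([213, 639, 0]) cube([54, 54, 379]);
translate([1392, 404, 0]) cube([54, 54, 379]);
translate([1392, 639, 0]) cube([54, 54, 379]);


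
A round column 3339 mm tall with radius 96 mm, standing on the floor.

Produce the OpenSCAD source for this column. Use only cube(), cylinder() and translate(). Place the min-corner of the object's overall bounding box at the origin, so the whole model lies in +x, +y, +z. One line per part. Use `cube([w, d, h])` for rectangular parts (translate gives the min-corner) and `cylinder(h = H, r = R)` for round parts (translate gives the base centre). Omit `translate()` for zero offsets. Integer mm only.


translate([96, 96, 0]) cylinder(h = 3339, r = 96);


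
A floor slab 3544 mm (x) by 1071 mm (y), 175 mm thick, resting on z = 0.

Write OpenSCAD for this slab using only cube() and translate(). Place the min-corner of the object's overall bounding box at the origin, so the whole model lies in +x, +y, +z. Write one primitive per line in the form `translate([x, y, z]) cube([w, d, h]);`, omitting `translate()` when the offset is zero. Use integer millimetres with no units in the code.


cube([3544, 1071, 175]);


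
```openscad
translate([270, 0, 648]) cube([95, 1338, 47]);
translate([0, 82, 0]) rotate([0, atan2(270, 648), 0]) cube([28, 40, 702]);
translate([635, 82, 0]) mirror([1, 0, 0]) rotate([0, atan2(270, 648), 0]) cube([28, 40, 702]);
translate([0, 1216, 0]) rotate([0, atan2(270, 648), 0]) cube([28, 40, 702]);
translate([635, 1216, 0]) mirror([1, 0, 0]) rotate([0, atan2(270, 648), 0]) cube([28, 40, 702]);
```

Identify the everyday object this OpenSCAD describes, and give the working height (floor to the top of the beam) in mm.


A sawhorse. The overall height is 695 mm.

A beam across two mirrored pairs of raked legs — a sawhorse. The beam's underside is at z = 648 (matching the legs' vertical rise in atan2(270, 648)) and the beam is 47 mm tall, so its top is at 648 + 47 = 695 mm. The raked legs top out at the beam's underside, so that is the highest point.


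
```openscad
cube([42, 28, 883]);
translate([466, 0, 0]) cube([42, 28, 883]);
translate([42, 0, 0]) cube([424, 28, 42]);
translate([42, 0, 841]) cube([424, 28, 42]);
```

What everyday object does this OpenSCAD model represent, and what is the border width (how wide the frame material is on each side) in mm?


A picture frame. The border width is 42 mm.

Four thin pieces enclosing a rectangular opening — a picture frame. The two full-height stiles are 883 mm tall; the top rail sits at z = 841 and is 42 mm tall, so the border above the opening is 883 − 841 = 42 mm, matching the stile x-width.


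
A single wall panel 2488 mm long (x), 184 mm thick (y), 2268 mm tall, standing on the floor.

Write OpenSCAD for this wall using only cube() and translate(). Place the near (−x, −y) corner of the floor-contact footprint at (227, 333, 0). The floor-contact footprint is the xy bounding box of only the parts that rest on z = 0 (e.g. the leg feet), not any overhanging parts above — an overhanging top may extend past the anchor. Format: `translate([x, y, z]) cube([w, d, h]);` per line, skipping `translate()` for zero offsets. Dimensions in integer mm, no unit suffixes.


translate([227, 333, 0]) cube([2488, 184, 2268]);


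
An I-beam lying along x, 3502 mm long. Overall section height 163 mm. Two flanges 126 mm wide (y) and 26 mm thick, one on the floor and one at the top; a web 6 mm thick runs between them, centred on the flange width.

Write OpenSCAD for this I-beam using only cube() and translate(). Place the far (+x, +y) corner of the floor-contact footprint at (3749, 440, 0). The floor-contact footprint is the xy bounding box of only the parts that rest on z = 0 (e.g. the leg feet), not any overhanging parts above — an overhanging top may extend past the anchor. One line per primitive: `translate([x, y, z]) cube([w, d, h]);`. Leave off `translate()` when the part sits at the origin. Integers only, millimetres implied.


translate([247, 314, 0]) cube([3502, 126, 26]);
translate([247, 374, 26]) cube([3502, 6, 111]);
translate([247, 314, 137]) cube([3502, 126, 26]);


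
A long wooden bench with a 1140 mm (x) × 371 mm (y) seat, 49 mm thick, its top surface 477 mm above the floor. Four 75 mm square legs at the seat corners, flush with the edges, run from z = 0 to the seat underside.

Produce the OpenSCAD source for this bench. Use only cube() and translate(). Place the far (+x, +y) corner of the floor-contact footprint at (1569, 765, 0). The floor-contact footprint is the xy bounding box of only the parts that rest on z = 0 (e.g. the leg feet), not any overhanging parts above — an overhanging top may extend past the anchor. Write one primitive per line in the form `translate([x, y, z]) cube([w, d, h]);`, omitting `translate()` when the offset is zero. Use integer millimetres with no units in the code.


translate([429, 394, 428]) cube([1140, 371, 49]);
translate([429, 394, 0]) cube([75, 75, 428]);
translate([429, 690, 0]) cube([75, 75, 428]);
translate([1494, 394, 0]) cube([75, 75, 428]);
translate([1494, 690, 0]) cube([75, 75, 428]);


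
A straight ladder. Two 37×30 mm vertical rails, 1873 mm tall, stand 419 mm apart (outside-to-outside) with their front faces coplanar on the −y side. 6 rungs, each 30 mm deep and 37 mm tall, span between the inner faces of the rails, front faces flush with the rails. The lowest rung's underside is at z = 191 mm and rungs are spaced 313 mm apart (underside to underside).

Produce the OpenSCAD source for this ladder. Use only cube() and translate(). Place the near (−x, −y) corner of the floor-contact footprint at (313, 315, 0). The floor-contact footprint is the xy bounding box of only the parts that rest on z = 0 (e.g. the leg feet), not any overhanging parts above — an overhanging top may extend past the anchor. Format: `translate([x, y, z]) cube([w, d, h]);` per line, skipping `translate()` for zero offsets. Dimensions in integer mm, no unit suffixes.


translate([313, 315, 0]) cube([37, 30, 1873]);
translate([695, 315, 0]) cube([37, 30, 1873]);
translate([350, 315, 191]) cube([345, 30, 37]);
translate([350, 315, 504]) cube([345, 30, 37]);
translate([350, 315, 817]) cube([345, 30, 37]);
translate([350, 315, 1130]) cube([345, 30, 37]);
translate([350, 315, 1443]) cube([345, 30, 37]);
translate([350, 315, 1756]) cube([345, 30, 37]);


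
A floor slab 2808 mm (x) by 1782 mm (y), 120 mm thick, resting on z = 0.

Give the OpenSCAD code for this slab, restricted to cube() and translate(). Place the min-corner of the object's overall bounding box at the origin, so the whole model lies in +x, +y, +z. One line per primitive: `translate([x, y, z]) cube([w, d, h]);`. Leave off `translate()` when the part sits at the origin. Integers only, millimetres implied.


cube([2808, 1782, 120]);


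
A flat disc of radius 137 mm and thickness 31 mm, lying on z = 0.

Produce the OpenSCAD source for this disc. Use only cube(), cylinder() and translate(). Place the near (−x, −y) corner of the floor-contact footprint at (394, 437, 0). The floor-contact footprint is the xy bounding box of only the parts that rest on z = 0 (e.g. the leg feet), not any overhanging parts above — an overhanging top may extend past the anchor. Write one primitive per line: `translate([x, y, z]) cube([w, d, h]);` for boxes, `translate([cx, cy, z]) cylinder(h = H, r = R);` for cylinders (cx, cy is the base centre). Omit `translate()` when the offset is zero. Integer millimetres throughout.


translate([531, 574, 0]) cylinder(h = 31, r = 137);


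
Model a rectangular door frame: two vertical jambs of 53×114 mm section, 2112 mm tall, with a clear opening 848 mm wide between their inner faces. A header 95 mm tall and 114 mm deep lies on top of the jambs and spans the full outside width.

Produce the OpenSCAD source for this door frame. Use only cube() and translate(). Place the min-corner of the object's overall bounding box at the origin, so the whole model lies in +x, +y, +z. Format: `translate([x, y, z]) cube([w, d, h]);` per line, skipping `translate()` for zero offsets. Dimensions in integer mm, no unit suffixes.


cube([53, 114, 2112]);
translate([901, 0, 0]) cube([53, 114, 2112]);
translate([0, 0, 2112]) cube([954, 114, 95]);


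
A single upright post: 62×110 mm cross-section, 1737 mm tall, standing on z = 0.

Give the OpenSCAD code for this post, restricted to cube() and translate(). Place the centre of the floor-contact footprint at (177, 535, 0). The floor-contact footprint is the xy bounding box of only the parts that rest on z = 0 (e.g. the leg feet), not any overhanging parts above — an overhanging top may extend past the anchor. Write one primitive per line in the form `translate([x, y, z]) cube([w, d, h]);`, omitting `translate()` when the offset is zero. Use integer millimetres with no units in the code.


translate([146, 480, 0]) cube([62, 110, 1737]);


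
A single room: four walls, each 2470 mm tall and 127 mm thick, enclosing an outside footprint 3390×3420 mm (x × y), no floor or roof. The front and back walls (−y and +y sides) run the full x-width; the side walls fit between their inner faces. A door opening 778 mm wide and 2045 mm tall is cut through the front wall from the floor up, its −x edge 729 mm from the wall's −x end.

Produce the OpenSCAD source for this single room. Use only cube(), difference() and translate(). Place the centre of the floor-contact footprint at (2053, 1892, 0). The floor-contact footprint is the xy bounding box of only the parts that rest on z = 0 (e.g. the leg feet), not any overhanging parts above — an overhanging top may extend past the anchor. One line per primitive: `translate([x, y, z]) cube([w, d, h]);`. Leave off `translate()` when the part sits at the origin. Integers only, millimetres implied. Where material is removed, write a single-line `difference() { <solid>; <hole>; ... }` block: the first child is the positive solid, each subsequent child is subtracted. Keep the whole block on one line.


difference() { translate([358, 182, 0]) cube([3390, 127, 2470]); translate([1087, 182, 0]) cube([778, 127, 2045]); }
translate([358, 3475, 0]) cube([3390, 127, 2470]);
translate([358, 309, 0]) cube([127, 3166, 2470]);
translate([3621, 309, 0]) cube([127, 3166, 2470]);


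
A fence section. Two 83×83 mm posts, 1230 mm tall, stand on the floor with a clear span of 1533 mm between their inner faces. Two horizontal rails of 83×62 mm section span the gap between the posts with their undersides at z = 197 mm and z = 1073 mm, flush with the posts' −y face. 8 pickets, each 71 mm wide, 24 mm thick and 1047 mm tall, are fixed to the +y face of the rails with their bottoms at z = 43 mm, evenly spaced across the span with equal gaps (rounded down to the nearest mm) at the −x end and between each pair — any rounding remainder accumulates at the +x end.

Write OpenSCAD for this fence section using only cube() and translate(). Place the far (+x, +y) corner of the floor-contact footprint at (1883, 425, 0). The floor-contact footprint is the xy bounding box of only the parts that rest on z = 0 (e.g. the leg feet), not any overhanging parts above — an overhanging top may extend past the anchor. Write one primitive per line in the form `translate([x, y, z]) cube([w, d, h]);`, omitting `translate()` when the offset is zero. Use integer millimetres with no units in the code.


translate([184, 342, 0]) cube([83, 83, 1230]);
translate([1800, 342, 0]) cube([83, 83, 1230]);
translate([267, 342, 197]) cube([1533, 83, 62]);
translate([267, 342, 1073]) cube([1533, 83, 62]);
translate([374, 425, 43]) cube([71, 24, 1047]);
translate([552, 425, 43]) cube([71, 24, 1047]);
translate([730, 425, 43]) cube([71, 24, 1047]);
translate([908, 425, 43]) cube([71, 24, 1047]);
translate([1086, 425, 43]) cube([71, 24, 1047]);
translate([1264, 425, 43]) cube([71, 24, 1047]);
translate([1442, 425, 43]) cube([71, 24, 1047]);
translate([1620, 425, 43]) cube([71, 24, 1047]);


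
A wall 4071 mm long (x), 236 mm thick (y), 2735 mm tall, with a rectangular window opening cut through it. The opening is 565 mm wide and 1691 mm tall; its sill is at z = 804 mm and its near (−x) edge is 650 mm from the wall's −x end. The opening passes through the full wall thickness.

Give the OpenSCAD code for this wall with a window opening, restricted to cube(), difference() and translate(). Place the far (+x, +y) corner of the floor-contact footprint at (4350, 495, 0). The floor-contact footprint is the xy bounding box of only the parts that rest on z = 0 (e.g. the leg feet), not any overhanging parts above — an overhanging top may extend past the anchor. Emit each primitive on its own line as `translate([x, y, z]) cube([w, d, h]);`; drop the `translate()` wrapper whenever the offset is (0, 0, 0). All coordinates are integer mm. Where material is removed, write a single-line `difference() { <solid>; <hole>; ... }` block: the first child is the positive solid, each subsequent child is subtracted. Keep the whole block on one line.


difference() { translate([279, 259, 0]) cube([4071, 236, 2735]); translate([929, 259, 804]) cube([565, 236, 1691]); }


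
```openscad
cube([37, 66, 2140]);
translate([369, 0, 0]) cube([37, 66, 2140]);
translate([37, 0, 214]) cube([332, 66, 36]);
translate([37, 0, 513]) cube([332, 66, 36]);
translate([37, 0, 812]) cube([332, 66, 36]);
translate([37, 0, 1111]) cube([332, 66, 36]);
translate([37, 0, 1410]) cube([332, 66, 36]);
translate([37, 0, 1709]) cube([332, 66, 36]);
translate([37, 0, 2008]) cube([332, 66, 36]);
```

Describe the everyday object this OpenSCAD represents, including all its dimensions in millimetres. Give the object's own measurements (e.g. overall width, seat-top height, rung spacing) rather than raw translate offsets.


A straight ladder. Two 37×66 mm vertical rails, 2140 mm tall, stand 406 mm apart (outside-to-outside) with their front faces coplanar on the −y side. 7 rungs, each 66 mm deep and 36 mm tall, span between the inner faces of the rails, front faces flush with the rails. The lowest rung's underside is at z = 214 mm and rungs are spaced 299 mm apart (underside to underside).


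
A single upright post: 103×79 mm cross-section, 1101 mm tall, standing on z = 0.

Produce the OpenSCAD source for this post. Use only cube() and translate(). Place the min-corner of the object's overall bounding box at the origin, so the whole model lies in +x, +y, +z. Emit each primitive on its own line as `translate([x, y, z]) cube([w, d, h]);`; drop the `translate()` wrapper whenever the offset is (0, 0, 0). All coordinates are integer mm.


cube([103, 79, 1101]);


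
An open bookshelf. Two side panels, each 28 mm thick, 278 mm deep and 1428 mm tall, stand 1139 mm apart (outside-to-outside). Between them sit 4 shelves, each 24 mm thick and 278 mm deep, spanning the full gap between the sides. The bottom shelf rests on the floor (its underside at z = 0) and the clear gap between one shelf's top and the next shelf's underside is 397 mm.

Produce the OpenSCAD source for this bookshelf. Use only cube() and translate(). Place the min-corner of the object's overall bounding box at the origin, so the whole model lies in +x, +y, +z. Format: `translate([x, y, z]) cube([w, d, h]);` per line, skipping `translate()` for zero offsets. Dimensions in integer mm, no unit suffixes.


cube([28, 278, 1428]);
translate([1111, 0, 0]) cube([28, 278, 1428]);
translate([28, 0, 0]) cube([1083, 278, 24]);
translate([28, 0, 421]) cube([1083, 278, 24]);
translate([28, 0, 842]) cube([1083, 278, 24]);
translate([28, 0, 1263]) cube([1083, 278, 24]);


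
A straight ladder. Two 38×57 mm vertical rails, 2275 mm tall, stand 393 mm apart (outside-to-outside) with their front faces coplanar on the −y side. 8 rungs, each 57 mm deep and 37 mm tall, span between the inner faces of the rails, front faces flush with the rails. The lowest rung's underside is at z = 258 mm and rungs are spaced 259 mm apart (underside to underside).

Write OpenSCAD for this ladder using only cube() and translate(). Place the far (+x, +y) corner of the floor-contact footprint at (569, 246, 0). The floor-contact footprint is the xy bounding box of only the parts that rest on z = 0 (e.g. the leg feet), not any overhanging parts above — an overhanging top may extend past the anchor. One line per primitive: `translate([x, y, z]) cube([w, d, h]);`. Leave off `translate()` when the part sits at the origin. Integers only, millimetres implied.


translate([176, 189, 0]) cube([38, 57, 2275]);
translate([531, 189, 0]) cube([38, 57, 2275]);
translate([214, 189, 258]) cube([317, 57, 37]);
translate([214, 189, 517]) cube([317, 57, 37]);
translate([214, 189, 776]) cube([317, 57, 37]);
translate([214, 189, 1035]) cube([317, 57, 37]);
translate([214, 189, 1294]) cube([317, 57, 37]);
translate([214, 189, 1553]) cube([317, 57, 37]);
translate([214, 189, 1812]) cube([317, 57, 37]);
translate([214, 189, 2071]) cube([317, 57, 37]);


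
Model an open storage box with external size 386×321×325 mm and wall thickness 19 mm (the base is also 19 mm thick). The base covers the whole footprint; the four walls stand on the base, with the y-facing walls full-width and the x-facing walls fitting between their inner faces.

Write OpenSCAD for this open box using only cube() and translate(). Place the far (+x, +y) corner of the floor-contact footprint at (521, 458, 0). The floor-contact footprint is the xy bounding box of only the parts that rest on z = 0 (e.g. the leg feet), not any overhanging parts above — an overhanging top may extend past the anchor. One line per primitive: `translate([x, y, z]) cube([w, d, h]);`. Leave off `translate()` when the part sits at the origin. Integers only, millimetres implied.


translate([135, 137, 0]) cube([386, 321, 19]);
translate([135, 137, 19]) cube([386, 19, 306]);
translate([135, 439, 19]) cube([386, 19, 306]);
translate([135, 156, 19]) cube([19, 283, 306]);
translate([502, 156, 19]) cube([19, 283, 306]);


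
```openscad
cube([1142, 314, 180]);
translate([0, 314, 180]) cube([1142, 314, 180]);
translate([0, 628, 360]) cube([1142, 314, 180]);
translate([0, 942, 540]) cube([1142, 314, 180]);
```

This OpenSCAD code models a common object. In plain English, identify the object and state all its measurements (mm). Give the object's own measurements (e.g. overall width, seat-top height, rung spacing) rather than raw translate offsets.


A straight staircase of 4 solid steps. Each step is 1142 mm wide (x), 314 mm deep (y, the going) and 180 mm tall (the rise). The first step rests on the floor; each subsequent step sits one going further in +y and one rise higher in +z, directly behind and above the previous step with no overlap.


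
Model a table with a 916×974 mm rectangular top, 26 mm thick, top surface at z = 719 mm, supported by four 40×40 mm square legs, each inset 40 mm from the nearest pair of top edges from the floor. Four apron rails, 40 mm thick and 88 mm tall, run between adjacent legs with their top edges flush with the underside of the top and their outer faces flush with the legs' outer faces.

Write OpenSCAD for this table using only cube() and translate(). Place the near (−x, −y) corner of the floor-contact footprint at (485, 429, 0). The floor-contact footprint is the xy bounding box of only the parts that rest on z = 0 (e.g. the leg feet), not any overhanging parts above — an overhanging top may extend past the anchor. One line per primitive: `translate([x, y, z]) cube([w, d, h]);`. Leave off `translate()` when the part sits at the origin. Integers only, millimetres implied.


// leg_h = 719 - 26 = 693
// apron z = 693 - 88 = 605
translate([445, 389, 693]) cube([916, 974, 26]);
translate([485, 429, 0]) cube([40, 40, 693]);
translate([1281, 429, 0]) cube([40, 40, 693]);
translate([485, 1283, 0]) cube([40, 40, 693]);
translate([1281, 1283, 0]) cube([40, 40, 693]);
translate([525, 429, 605]) cube([756, 40, 88]);
translate([525, 1283, 605]) cube([756, 40, 88]);
translate([485, 469, 605]) cube([40, 814, 88]);
translate([1281, 469, 605]) cube([40, 814, 88]);


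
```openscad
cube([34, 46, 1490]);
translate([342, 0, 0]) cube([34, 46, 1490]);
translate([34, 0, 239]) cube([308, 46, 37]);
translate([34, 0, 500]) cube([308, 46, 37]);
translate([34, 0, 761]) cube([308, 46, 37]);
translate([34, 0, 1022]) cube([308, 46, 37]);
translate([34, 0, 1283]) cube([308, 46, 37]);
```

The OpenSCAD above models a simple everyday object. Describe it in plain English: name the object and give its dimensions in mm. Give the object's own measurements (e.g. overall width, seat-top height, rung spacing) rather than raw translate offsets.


A straight ladder. Two 34×46 mm vertical rails, 1490 mm tall, stand 376 mm apart (outside-to-outside) with their front faces coplanar on the −y side. 5 rungs, each 46 mm deep and 37 mm tall, span between the inner faces of the rails, front faces flush with the rails. The lowest rung's underside is at z = 239 mm and rungs are spaced 261 mm apart (underside to underside).


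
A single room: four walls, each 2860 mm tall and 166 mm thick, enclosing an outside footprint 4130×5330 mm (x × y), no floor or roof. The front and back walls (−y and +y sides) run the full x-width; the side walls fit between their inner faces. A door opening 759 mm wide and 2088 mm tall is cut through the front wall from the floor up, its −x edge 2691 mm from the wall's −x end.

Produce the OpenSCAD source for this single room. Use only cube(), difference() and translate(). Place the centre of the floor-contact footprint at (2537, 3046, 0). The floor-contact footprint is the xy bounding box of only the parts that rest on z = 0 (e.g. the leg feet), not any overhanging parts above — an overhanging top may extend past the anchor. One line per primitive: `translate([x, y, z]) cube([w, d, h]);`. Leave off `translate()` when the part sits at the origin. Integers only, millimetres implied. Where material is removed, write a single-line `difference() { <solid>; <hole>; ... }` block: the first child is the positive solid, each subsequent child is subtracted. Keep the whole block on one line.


difference() { translate([472, 381, 0]) cube([4130, 166, 2860]); translate([3163, 381, 0]) cube([759, 166, 2088]); }
translate([472, 5545, 0]) cube([4130, 166, 2860]);
translate([472, 547, 0]) cube([166, 4998, 2860]);
translate([4436, 547, 0]) cube([166, 4998, 2860]);


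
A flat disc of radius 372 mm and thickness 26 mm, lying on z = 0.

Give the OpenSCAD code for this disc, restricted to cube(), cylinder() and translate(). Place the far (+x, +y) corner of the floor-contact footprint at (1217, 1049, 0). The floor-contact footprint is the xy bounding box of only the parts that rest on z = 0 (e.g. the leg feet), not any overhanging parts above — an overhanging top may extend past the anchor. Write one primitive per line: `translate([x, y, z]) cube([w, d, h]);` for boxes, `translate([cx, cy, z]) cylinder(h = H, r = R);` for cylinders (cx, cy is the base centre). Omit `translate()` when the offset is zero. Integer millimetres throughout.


translate([845, 677, 0]) cylinder(h = 26, r = 372);


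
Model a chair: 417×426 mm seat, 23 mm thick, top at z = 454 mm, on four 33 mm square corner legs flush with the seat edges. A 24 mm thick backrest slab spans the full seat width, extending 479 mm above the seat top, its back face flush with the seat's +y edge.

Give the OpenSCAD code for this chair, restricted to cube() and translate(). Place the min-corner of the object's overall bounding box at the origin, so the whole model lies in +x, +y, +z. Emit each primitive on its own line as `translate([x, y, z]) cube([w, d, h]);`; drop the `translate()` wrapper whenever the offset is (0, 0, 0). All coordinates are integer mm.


translate([0, 0, 431]) cube([417, 426, 23]);
cube([33, 33, 431]);
translate([384, 0, 0]) cube([33, 33, 431]);
translate([0, 393, 0]) cube([33, 33, 431]);
translate([384, 393, 0]) cube([33, 33, 431]);
translate([0, 402, 454]) cube([417, 24, 479]);
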